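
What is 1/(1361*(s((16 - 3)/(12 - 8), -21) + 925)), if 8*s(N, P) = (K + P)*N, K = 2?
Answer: 32/39949433 ≈ 8.0101e-7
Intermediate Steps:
s(N, P) = N*(2 + P)/8 (s(N, P) = ((2 + P)*N)/8 = (N*(2 + P))/8 = N*(2 + P)/8)
1/(1361*(s((16 - 3)/(12 - 8), -21) + 925)) = 1/(1361*(((16 - 3)/(12 - 8))*(2 - 21)/8 + 925)) = 1/(1361*((⅛)*(13/4)*(-19) + 925)) = 1/(1361*(-247/32 + 925)) = 1/(1361*(29353/32)) = 1/(39949433/32) = 32/39949433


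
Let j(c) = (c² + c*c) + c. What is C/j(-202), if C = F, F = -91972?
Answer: -45986/40703 ≈ -1.1298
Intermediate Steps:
j(c) = c + 2*c² (j(c) = (c² + c²) + c = 2*c² + c = c + 2*c²)
C = -91972
C/j(-202) = -91972*(-1/(202*(1 + 2*(-202)))) = -91972*(-1/(202*(1 - 404))) = -91972/((-202*(-403))) = -91972/81406 = -91972*1/81406 = -45986/40703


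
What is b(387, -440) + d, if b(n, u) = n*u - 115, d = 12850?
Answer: -157545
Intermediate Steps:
b(n, u) = -115 + n*u
b(387, -440) + d = (-115 + 387*(-440)) + 12850 = (-115 - 170280) + 12850 = -170395 + 12850 = -157545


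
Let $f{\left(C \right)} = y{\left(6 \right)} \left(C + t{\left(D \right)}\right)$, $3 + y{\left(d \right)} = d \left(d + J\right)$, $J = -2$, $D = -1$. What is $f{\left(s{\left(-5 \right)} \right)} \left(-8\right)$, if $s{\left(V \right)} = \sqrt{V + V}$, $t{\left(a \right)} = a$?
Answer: $168 - 168 i \sqrt{10} \approx 168.0 - 531.26 i$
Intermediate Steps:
$y{\left(d \right)} = -3 + d \left(-2 + d\right)$ ($y{\left(d \right)} = -3 + d \left(d - 2\right) = -3 + d \left(-2 + d\right)$)
$s{\left(V \right)} = \sqrt{2} \sqrt{V}$ ($s{\left(V \right)} = \sqrt{2 V} = \sqrt{2} \sqrt{V}$)
$f{\left(C \right)} = -21 + 21 C$ ($f{\left(C \right)} = \left(-3 + 6^{2} - 12\right) \left(C - 1\right) = \left(-3 + 36 - 12\right) \left(-1 + C\right) = 21 \left(-1 + C\right) = -21 + 21 C$)
$f{\left(s{\left(-5 \right)} \right)} \left(-8\right) = \left(-21 + 21 \sqrt{2} \sqrt{-5}\right) \left(-8\right) = \left(-21 + 21 \sqrt{2} i \sqrt{5}\right) \left(-8\right) = \left(-21 + 21 i \sqrt{10}\right) \left(-8\right) = 168 - 168 i \sqrt{10}$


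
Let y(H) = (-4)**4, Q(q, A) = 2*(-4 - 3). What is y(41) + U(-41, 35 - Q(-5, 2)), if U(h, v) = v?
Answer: 305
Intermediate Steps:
Q(q, A) = -14 (Q(q, A) = 2*(-7) = -14)
y(H) = 256
y(41) + U(-41, 35 - Q(-5, 2)) = 256 + (35 - 1*(-14)) = 256 + (35 + 14) = 256 + 49 = 305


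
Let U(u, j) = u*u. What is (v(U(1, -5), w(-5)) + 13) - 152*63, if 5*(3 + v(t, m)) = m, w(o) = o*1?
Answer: -9567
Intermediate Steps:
w(o) = o
U(u, j) = u²
v(t, m) = -3 + m/5
(v(U(1, -5), w(-5)) + 13) - 152*63 = ((-3 + (⅕)*(-5)) + 13) - 152*63 = ((-3 - 1) + 13) - 9576 = (-4 + 13) - 9576 = 9 - 9576 = -9567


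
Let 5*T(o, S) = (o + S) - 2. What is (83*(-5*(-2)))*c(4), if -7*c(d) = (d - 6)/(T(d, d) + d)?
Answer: 4150/91 ≈ 45.604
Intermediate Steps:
T(o, S) = -⅖ + S/5 + o/5 (T(o, S) = ((o + S) - 2)/5 = ((S + o) - 2)/5 = (-2 + S + o)/5 = -⅖ + S/5 + o/5)
c(d) = -(-6 + d)/(7*(-⅖ + 7*d/5)) (c(d) = -(d - 6)/(7*((-⅖ + d/5 + d/5) + d)) = -(-6 + d)/(7*((-⅖ + 2*d/5) + d)) = -(-6 + d)/(7*(-⅖ + 7*d/5)))
(83*(-5*(-2)))*c(4) = (83*(-5*(-2)))*(5*(6 - 1*4)/(7*(-2 + 7*4))) = (83*10)*(5*(6 - 4)/(7*(-2 + 28))) = 830*((5/7)*2/26) = 830*((5/7)*(1/26)*2) = 830*(5/91) = 4150/91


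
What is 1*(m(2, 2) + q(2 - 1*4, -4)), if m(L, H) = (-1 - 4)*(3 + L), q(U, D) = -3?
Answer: -28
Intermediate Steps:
m(L, H) = -15 - 5*L (m(L, H) = -5*(3 + L) = -15 - 5*L)
1*(m(2, 2) + q(2 - 1*4, -4)) = 1*((-15 - 5*2) - 3) = 1*((-15 - 10) - 3) = 1*(-25 - 3) = 1*(-28) = -28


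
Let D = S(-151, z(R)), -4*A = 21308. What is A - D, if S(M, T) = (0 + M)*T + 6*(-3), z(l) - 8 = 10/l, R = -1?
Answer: -5611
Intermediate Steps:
A = -5327 (A = -¼*21308 = -5327)
z(l) = 8 + 10/l
S(M, T) = -18 + M*T (S(M, T) = M*T - 18 = -18 + M*T)
D = 284 (D = -18 - 151*(8 + 10/(-1)) = -18 - 151*(8 + 10*(-1)) = -18 - 151*(8 - 10) = -18 - 151*(-2) = -18 + 302 = 284)
A - D = -5327 - 1*284 = -5327 - 284 = -5611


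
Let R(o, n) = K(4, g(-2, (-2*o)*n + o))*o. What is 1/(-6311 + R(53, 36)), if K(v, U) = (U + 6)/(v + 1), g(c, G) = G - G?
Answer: -5/31237 ≈ -0.00016007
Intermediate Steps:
g(c, G) = 0
K(v, U) = (6 + U)/(1 + v)
R(o, n) = 6*o/5 (R(o, n) = ((6 + 0)/(1 + 4))*o = (6/5)*o = ((1/5)*6)*o = 6*o/5)
1/(-6311 + R(53, 36)) = 1/(-6311 + (6/5)*53) = 1/(-6311 + 318/5) = 1/(-31237/5) = -5/31237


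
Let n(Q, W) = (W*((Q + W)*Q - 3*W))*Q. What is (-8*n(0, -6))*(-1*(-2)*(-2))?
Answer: 0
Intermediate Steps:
n(Q, W) = Q*W*(-3*W + Q*(Q + W)) (n(Q, W) = (W*(Q*(Q + W) - 3*W))*Q = (W*(-3*W + Q*(Q + W)))*Q = Q*W*(-3*W + Q*(Q + W)))
(-8*n(0, -6))*(-1*(-2)*(-2)) = (-0*(-6)*(0² - 3*(-6) + 0*(-6)))*(-1*(-2)*(-2)) = (-0*(-6)*(0 + 18 + 0))*(2*(-2)) = -0*(-6)*18*(-4) = -8*0*(-4) = 0*(-4) = 0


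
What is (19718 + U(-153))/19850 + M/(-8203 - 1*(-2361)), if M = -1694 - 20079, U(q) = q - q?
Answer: 273693303/57981850 ≈ 4.7203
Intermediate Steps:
U(q) = 0
M = -21773
(19718 + U(-153))/19850 + M/(-8203 - 1*(-2361)) = (19718 + 0)/19850 - 21773/(-8203 - 1*(-2361)) = 19718*(1/19850) - 21773/(-8203 + 2361) = 9859/9925 - 21773/(-5842) = 9859/9925 - 21773*(-1/5842) = 9859/9925 + 21773/5842 = 273693303/57981850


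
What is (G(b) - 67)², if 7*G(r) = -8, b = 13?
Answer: 227529/49 ≈ 4643.4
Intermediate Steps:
G(r) = -8/7 (G(r) = (⅐)*(-8) = -8/7)
(G(b) - 67)² = (-8/7 - 67)² = (-477/7)² = 227529/49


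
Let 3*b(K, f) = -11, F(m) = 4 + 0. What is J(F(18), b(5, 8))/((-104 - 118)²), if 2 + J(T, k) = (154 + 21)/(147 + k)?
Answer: -67/4238424 ≈ -1.5808e-5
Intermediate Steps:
F(m) = 4
b(K, f) = -11/3 (b(K, f) = (⅓)*(-11) = -11/3)
J(T, k) = -2 + 175/(147 + k) (J(T, k) = -2 + (154 + 21)/(147 + k) = -2 + 175/(147 + k))
J(F(18), b(5, 8))/((-104 - 118)²) = ((-119 - 2*(-11/3))/(147 - 11/3))/((-104 - 118)²) = ((-119 + 22/3)/(430/3))/((-222)²) = ((3/430)*(-335/3))/49284 = -67/86*1/49284 = -67/4238424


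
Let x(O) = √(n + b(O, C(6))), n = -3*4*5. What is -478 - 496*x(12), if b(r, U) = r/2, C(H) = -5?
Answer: -478 - 1488*I*√6 ≈ -478.0 - 3644.8*I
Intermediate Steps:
b(r, U) = r/2 (b(r, U) = r*(½) = r/2)
n = -60 (n = -12*5 = -60)
x(O) = √(-60 + O/2)
-478 - 496*x(12) = -478 - 248*√(-240 + 2*12) = -478 - 248*√(-240 + 24) = -478 - 248*√(-216) = -478 - 248*6*I*√6 = -478 - 1488*I*√6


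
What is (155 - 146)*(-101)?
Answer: -909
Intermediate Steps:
(155 - 146)*(-101) = 9*(-101) = -909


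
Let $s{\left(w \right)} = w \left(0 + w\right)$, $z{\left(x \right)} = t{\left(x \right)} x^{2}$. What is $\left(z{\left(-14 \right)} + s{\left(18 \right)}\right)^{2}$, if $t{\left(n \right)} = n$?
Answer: $5856400$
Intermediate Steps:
$z{\left(x \right)} = x^{3}$ ($z{\left(x \right)} = x x^{2} = x^{3}$)
$s{\left(w \right)} = w^{2}$ ($s{\left(w \right)} = w w = w^{2}$)
$\left(z{\left(-14 \right)} + s{\left(18 \right)}\right)^{2} = \left(\left(-14\right)^{3} + 18^{2}\right)^{2} = \left(-2744 + 324\right)^{2} = \left(-2420\right)^{2} = 5856400$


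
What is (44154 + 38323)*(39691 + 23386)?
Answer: 5202401729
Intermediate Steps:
(44154 + 38323)*(39691 + 23386) = 82477*63077 = 5202401729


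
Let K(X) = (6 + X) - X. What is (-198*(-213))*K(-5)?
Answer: 253044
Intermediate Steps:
K(X) = 6
(-198*(-213))*K(-5) = -198*(-213)*6 = 42174*6 = 253044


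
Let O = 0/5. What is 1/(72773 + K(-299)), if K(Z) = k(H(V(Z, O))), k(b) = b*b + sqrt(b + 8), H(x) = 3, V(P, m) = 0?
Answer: 72782/5297219513 - sqrt(11)/5297219513 ≈ 1.3739e-5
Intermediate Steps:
O = 0 (O = 0*(1/5) = 0)
k(b) = b**2 + sqrt(8 + b)
K(Z) = 9 + sqrt(11) (K(Z) = 3**2 + sqrt(8 + 3) = 9 + sqrt(11))
1/(72773 + K(-299)) = 1/(72773 + (9 + sqrt(11))) = 1/(72782 + sqrt(11))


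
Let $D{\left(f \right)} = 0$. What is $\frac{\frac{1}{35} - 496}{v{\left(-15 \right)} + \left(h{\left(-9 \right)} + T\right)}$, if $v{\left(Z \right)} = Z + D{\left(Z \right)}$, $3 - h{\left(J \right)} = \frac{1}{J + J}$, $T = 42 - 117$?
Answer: $\frac{312462}{54775} \approx 5.7045$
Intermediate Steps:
$T = -75$
$h{\left(J \right)} = 3 - \frac{1}{2 J}$ ($h{\left(J \right)} = 3 - \frac{1}{J + J} = 3 - \frac{1}{2 J}$)
$v{\left(Z \right)} = Z$ ($v{\left(Z \right)} = Z + 0 = Z$)
$\frac{\frac{1}{35} - 496}{v{\left(-15 \right)} + \left(h{\left(-9 \right)} + T\right)} = \frac{\frac{1}{35} - 496}{-15 - \left(72 - \frac{1}{18}\right)} = \frac{\frac{1}{35} - 496}{-15 + \left(\left(3 - - \frac{1}{18}\right) - 75\right)} = - \frac{17359}{35 \left(-15 + \left(\left(3 + \frac{1}{18}\right) - 75\right)\right)} = - \frac{17359}{35 \left(-15 + \left(\frac{55}{18} - 75\right)\right)} = - \frac{17359}{35 \left(-15 - \frac{1295}{18}\right)} = - \frac{17359}{35 \left(- \frac{1565}{18}\right)} = \left(- \frac{17359}{35}\right) \left(- \frac{18}{1565}\right) = \frac{312462}{54775}$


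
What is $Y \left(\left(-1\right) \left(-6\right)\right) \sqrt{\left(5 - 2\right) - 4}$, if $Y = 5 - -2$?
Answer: $42 i \approx 42.0 i$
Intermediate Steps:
$Y = 7$ ($Y = 5 + 2 = 7$)
$Y \left(\left(-1\right) \left(-6\right)\right) \sqrt{\left(5 - 2\right) - 4} = 7 \left(\left(-1\right) \left(-6\right)\right) \sqrt{\left(5 - 2\right) - 4} = 7 \cdot 6 \sqrt{3 - 4} = 42 \sqrt{-1} = 42 i$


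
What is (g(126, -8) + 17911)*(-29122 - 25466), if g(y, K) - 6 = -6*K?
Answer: -980673420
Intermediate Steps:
g(y, K) = 6 - 6*K
(g(126, -8) + 17911)*(-29122 - 25466) = ((6 - 6*(-8)) + 17911)*(-29122 - 25466) = ((6 + 48) + 17911)*(-54588) = (54 + 17911)*(-54588) = 17965*(-54588) = -980673420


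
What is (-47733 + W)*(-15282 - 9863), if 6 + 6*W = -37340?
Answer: 4070271440/3 ≈ 1.3568e+9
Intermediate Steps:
W = -18673/3 (W = -1 + (1/6)*(-37340) = -1 - 18670/3 = -18673/3 ≈ -6224.3)
(-47733 + W)*(-15282 - 9863) = (-47733 - 18673/3)*(-15282 - 9863) = -161872/3*(-25145) = 4070271440/3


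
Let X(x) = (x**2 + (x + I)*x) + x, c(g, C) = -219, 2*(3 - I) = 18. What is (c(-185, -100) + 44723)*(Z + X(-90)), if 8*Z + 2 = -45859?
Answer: 485866857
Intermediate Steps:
I = -6 (I = 3 - 1/2*18 = 3 - 9 = -6)
Z = -45861/8 (Z = -1/4 + (1/8)*(-45859) = -1/4 - 45859/8 = -45861/8 ≈ -5732.6)
X(x) = x + x**2 + x*(-6 + x) (X(x) = (x**2 + (x - 6)*x) + x = (x**2 + (-6 + x)*x) + x = (x**2 + x*(-6 + x)) + x = x + x**2 + x*(-6 + x))
(c(-185, -100) + 44723)*(Z + X(-90)) = (-219 + 44723)*(-45861/8 - 90*(-5 + 2*(-90))) = 44504*(-45861/8 - 90*(-5 - 180)) = 44504*(-45861/8 - 90*(-185)) = 44504*(-45861/8 + 16650) = 44504*(87339/8) = 485866857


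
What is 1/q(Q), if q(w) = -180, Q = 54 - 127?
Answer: -1/180 ≈ -0.0055556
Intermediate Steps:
Q = -73
1/q(Q) = 1/(-180) = -1/180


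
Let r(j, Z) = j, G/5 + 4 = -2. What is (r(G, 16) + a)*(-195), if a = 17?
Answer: 2535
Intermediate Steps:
G = -30 (G = -20 + 5*(-2) = -20 - 10 = -30)
(r(G, 16) + a)*(-195) = (-30 + 17)*(-195) = -13*(-195) = 2535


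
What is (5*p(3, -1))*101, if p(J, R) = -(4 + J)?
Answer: -3535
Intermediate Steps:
p(J, R) = -4 - J
(5*p(3, -1))*101 = (5*(-4 - 1*3))*101 = (5*(-4 - 3))*101 = (5*(-7))*101 = -35*101 = -3535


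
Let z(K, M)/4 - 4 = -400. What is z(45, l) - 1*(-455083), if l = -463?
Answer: 453499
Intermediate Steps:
z(K, M) = -1584 (z(K, M) = 16 + 4*(-400) = 16 - 1600 = -1584)
z(45, l) - 1*(-455083) = -1584 - 1*(-455083) = -1584 + 455083 = 453499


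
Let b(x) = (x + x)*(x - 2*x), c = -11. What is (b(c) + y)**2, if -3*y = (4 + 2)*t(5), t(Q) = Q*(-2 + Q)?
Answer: 73984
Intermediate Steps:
b(x) = -2*x**2 (b(x) = (2*x)*(-x) = -2*x**2)
y = -30 (y = -(4 + 2)*5*(-2 + 5)/3 = -2*5*3 = -2*15 = -1/3*90 = -30)
(b(c) + y)**2 = (-2*(-11)**2 - 30)**2 = (-2*121 - 30)**2 = (-242 - 30)**2 = (-272)**2 = 73984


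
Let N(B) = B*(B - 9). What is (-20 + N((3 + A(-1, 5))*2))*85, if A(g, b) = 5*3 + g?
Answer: 70550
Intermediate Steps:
A(g, b) = 15 + g
N(B) = B*(-9 + B)
(-20 + N((3 + A(-1, 5))*2))*85 = (-20 + ((3 + (15 - 1))*2)*(-9 + (3 + (15 - 1))*2))*85 = (-20 + ((3 + 14)*2)*(-9 + (3 + 14)*2))*85 = (-20 + (17*2)*(-9 + 17*2))*85 = (-20 + 34*(-9 + 34))*85 = (-20 + 34*25)*85 = (-20 + 850)*85 = 830*85 = 70550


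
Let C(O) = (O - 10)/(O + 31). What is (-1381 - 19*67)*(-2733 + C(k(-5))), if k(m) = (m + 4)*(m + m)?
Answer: 7253382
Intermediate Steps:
k(m) = 2*m*(4 + m) (k(m) = (4 + m)*(2*m) = 2*m*(4 + m))
C(O) = (-10 + O)/(31 + O)
(-1381 - 19*67)*(-2733 + C(k(-5))) = (-1381 - 19*67)*(-2733 + (-10 + 2*(-5)*(4 - 5))/(31 + 2*(-5)*(4 - 5))) = (-1381 - 1273)*(-2733 + (-10 + 2*(-5)*(-1))/(31 + 2*(-5)*(-1))) = -2654*(-2733 + (-10 + 10)/(31 + 10)) = -2654*(-2733 + 0/41) = -2654*(-2733 + (1/41)*0) = -2654*(-2733 + 0) = -2654*(-2733) = 7253382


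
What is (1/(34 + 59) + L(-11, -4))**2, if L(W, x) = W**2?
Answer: 126652516/8649 ≈ 14644.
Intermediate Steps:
(1/(34 + 59) + L(-11, -4))**2 = (1/(34 + 59) + (-11)**2)**2 = (1/93 + 121)**2 = (11254/93)**2 = 126652516/8649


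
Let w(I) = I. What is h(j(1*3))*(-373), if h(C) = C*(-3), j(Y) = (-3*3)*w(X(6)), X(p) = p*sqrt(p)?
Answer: -60426*sqrt(6) ≈ -1.4801e+5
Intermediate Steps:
X(p) = p**(3/2)
j(Y) = -54*sqrt(6) (j(Y) = (-3*3)*6**(3/2) = -54*sqrt(6))
h(C) = -3*C
h(j(1*3))*(-373) = -(-162)*sqrt(6)*(-373) = (162*sqrt(6))*(-373) = -60426*sqrt(6)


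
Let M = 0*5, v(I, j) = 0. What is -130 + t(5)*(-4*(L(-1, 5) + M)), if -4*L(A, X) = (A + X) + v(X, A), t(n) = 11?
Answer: -86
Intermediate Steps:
M = 0
L(A, X) = -A/4 - X/4 (L(A, X) = -((A + X) + 0)/4 = -(A + X)/4 = -A/4 - X/4)
-130 + t(5)*(-4*(L(-1, 5) + M)) = -130 + 11*(-4*((-1/4*(-1) - 1/4*5) + 0)) = -130 + 11*(-4*((1/4 - 5/4) + 0)) = -130 + 11*(-4*(-1 + 0)) = -130 + 11*(-4*(-1)) = -130 + 11*4 = -130 + 44 = -86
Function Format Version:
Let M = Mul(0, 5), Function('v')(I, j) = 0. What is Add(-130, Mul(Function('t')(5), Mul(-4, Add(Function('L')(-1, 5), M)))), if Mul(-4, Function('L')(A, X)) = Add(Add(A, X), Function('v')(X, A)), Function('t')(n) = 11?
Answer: -86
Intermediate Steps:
M = 0
Function('L')(A, X) = Add(Mul(Rational(-1, 4), A), Mul(Rational(-1, 4), X)) (Function('L')(A, X) = Mul(Rational(-1, 4), Add(Add(A, X), 0)) = Mul(Rational(-1, 4), Add(A, X)) = Add(Mul(Rational(-1, 4), A), Mul(Rational(-1, 4), X)))
Add(-130, Mul(Function('t')(5), Mul(-4, Add(Function('L')(-1, 5), M)))) = Add(-130, Mul(11, Mul(-4, Add(Add(Mul(Rational(-1, 4), -1), Mul(Rational(-1, 4), 5)), 0)))) = Add(-130, Mul(11, Mul(-4, Add(Add(Rational(1, 4), Rational(-5, 4)), 0)))) = Add(-130, Mul(11, Mul(-4, Add(-1, 0)))) = Add(-130, Mul(11, Mul(-4, -1))) = Add(-130, Mul(11, 4)) = Add(-130, 44) = -86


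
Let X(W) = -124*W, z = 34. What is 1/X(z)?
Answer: -1/4216 ≈ -0.00023719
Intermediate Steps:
1/X(z) = 1/(-124*34) = 1/(-4216) = -1/4216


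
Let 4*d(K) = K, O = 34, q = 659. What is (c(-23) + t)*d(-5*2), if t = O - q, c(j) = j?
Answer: 1620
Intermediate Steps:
d(K) = K/4
t = -625 (t = 34 - 1*659 = 34 - 659 = -625)
(c(-23) + t)*d(-5*2) = (-23 - 625)*((-5*2)/4) = -162*(-10) = -648*(-5/2) = 1620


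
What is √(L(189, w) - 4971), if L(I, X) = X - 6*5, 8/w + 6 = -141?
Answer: I*√2205465/21 ≈ 70.718*I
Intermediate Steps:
w = -8/147 (w = 8/(-6 - 141) = 8/(-147) = 8*(-1/147) = -8/147 ≈ -0.054422)
L(I, X) = -30 + X (L(I, X) = X - 30 = -30 + X)
√(L(189, w) - 4971) = √((-30 - 8/147) - 4971) = √(-4418/147 - 4971) = √(-735155/147) = I*√2205465/21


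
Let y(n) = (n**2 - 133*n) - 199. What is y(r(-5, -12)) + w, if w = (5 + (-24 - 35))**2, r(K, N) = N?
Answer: 4457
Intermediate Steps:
y(n) = -199 + n**2 - 133*n
w = 2916 (w = (5 - 59)**2 = (-54)**2 = 2916)
y(r(-5, -12)) + w = (-199 + (-12)**2 - 133*(-12)) + 2916 = (-199 + 144 + 1596) + 2916 = 1541 + 2916 = 4457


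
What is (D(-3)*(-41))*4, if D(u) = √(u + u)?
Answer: -164*I*√6 ≈ -401.72*I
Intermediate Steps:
D(u) = √2*√u (D(u) = √(2*u) = √2*√u)
(D(-3)*(-41))*4 = ((√2*√(-3))*(-41))*4 = ((√2*(I*√3))*(-41))*4 = ((I*√6)*(-41))*4 = -41*I*√6*4 = -164*I*√6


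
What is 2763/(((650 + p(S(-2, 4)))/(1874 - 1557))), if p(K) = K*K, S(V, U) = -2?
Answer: 291957/218 ≈ 1339.3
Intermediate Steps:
p(K) = K²
2763/(((650 + p(S(-2, 4)))/(1874 - 1557))) = 2763/(((650 + (-2)²)/(1874 - 1557))) = 2763/(((650 + 4)/317)) = 2763/((654*(1/317))) = 2763/(654/317) = 2763*(317/654) = 291957/218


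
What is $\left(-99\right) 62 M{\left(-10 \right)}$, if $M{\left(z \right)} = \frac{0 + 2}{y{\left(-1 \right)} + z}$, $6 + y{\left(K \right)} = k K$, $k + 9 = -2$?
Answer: $\frac{12276}{5} \approx 2455.2$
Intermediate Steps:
$k = -11$ ($k = -9 - 2 = -11$)
$y{\left(K \right)} = -6 - 11 K$
$M{\left(z \right)} = \frac{2}{5 + z}$ ($M{\left(z \right)} = \frac{0 + 2}{\left(-6 - -11\right) + z} = \frac{2}{\left(-6 + 11\right) + z} = \frac{2}{5 + z}$)
$\left(-99\right) 62 M{\left(-10 \right)} = \left(-99\right) 62 \frac{2}{5 - 10} = - 6138 \frac{2}{-5} = - 6138 \cdot 2 \left(- \frac{1}{5}\right) = \left(-6138\right) \left(- \frac{2}{5}\right) = \frac{12276}{5}$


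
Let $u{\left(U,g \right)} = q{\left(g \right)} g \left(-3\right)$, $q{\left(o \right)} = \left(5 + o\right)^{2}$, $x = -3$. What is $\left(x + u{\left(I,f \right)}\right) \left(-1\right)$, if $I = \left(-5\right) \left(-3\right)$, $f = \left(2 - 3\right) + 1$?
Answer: $3$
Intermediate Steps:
$f = 0$ ($f = -1 + 1 = 0$)
$I = 15$
$u{\left(U,g \right)} = - 3 g \left(5 + g\right)^{2}$ ($u{\left(U,g \right)} = \left(5 + g\right)^{2} g \left(-3\right) = g \left(5 + g\right)^{2} \left(-3\right) = - 3 g \left(5 + g\right)^{2}$)
$\left(x + u{\left(I,f \right)}\right) \left(-1\right) = \left(-3 - 0 \left(5 + 0\right)^{2}\right) \left(-1\right) = \left(-3 - 0 \cdot 5^{2}\right) \left(-1\right) = \left(-3 - 0 \cdot 25\right) \left(-1\right) = \left(-3 + 0\right) \left(-1\right) = \left(-3\right) \left(-1\right) = 3$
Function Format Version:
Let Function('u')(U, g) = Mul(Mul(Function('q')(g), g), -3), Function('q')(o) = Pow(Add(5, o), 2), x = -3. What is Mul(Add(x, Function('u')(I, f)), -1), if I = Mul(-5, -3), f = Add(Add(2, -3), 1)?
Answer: 3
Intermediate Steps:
f = 0 (f = Add(-1, 1) = 0)
I = 15
Function('u')(U, g) = Mul(-3, g, Pow(Add(5, g), 2)) (Function('u')(U, g) = Mul(Mul(Pow(Add(5, g), 2), g), -3) = Mul(Mul(g, Pow(Add(5, g), 2)), -3) = Mul(-3, g, Pow(Add(5, g), 2)))
Mul(Add(x, Function('u')(I, f)), -1) = Mul(Add(-3, Mul(-3, 0, Pow(Add(5, 0), 2))), -1) = Mul(Add(-3, Mul(-3, 0, Pow(5, 2))), -1) = Mul(Add(-3, Mul(-3, 0, 25)), -1) = Mul(Add(-3, 0), -1) = Mul(-3, -1) = 3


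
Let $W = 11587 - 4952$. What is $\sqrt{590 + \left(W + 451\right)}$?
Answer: $2 \sqrt{1919} \approx 87.613$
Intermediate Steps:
$W = 6635$ ($W = 11587 - 4952 = 6635$)
$\sqrt{590 + \left(W + 451\right)} = \sqrt{590 + \left(6635 + 451\right)} = \sqrt{590 + 7086} = \sqrt{7676} = 2 \sqrt{1919}$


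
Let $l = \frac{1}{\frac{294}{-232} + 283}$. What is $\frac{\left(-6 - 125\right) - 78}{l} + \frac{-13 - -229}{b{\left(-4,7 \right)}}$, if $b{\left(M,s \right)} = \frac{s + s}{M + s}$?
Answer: $- \frac{47774719}{812} \approx -58836.0$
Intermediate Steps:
$b{\left(M,s \right)} = \frac{2 s}{M + s}$
$l = \frac{116}{32681}$ ($l = \frac{1}{294 \left(- \frac{1}{232}\right) + 283} = \frac{1}{- \frac{147}{116} + 283} = \frac{1}{\frac{32681}{116}} = \frac{116}{32681} \approx 0.0035495$)
$\frac{\left(-6 - 125\right) - 78}{l} + \frac{-13 - -229}{b{\left(-4,7 \right)}} = \frac{\left(-6 - 125\right) - 78}{\frac{116}{32681}} + \frac{-13 - -229}{2 \cdot 7 \frac{1}{-4 + 7}} = \left(-131 - 78\right) \frac{32681}{116} + \frac{-13 + 229}{2 \cdot 7 \cdot \frac{1}{3}} = \left(-209\right) \frac{32681}{116} + \frac{216}{2 \cdot 7 \cdot \frac{1}{3}} = - \frac{6830329}{116} + \frac{216}{\frac{14}{3}} = - \frac{6830329}{116} + 216 \cdot \frac{3}{14} = - \frac{6830329}{116} + \frac{324}{7} = - \frac{47774719}{812}$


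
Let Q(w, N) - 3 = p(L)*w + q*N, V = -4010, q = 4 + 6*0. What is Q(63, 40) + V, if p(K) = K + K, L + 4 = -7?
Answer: -5233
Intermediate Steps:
L = -11 (L = -4 - 7 = -11)
p(K) = 2*K
q = 4 (q = 4 + 0 = 4)
Q(w, N) = 3 - 22*w + 4*N (Q(w, N) = 3 + ((2*(-11))*w + 4*N) = 3 + (-22*w + 4*N) = 3 - 22*w + 4*N)
Q(63, 40) + V = (3 - 22*63 + 4*40) - 4010 = (3 - 1386 + 160) - 4010 = -1223 - 4010 = -5233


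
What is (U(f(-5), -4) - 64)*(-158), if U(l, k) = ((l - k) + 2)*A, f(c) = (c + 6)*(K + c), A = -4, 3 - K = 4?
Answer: 10112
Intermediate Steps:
K = -1 (K = 3 - 1*4 = 3 - 4 = -1)
f(c) = (-1 + c)*(6 + c) (f(c) = (c + 6)*(-1 + c) = (6 + c)*(-1 + c) = (-1 + c)*(6 + c))
U(l, k) = -8 - 4*l + 4*k (U(l, k) = ((l - k) + 2)*(-4) = (2 + l - k)*(-4) = -8 - 4*l + 4*k)
(U(f(-5), -4) - 64)*(-158) = ((-8 - 4*(-6 + (-5)² + 5*(-5)) + 4*(-4)) - 64)*(-158) = ((-8 - 4*(-6 + 25 - 25) - 16) - 64)*(-158) = ((-8 - 4*(-6) - 16) - 64)*(-158) = ((-8 + 24 - 16) - 64)*(-158) = (0 - 64)*(-158) = -64*(-158) = 10112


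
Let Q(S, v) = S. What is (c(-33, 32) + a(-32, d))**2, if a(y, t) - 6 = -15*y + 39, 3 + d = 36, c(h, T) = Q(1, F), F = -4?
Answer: 276676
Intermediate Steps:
c(h, T) = 1
d = 33 (d = -3 + 36 = 33)
a(y, t) = 45 - 15*y (a(y, t) = 6 + (-15*y + 39) = 6 + (39 - 15*y) = 45 - 15*y)
(c(-33, 32) + a(-32, d))**2 = (1 + (45 - 15*(-32)))**2 = (1 + (45 + 480))**2 = (1 + 525)**2 = 526**2 = 276676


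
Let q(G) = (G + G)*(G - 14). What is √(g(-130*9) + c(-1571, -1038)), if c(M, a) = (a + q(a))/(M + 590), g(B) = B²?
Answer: √16237463386/109 ≈ 1169.0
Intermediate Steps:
q(G) = 2*G*(-14 + G) (q(G) = (2*G)*(-14 + G) = 2*G*(-14 + G))
c(M, a) = (a + 2*a*(-14 + a))/(590 + M) (c(M, a) = (a + 2*a*(-14 + a))/(M + 590) = (a + 2*a*(-14 + a))/(590 + M))
√(g(-130*9) + c(-1571, -1038)) = √((-130*9)² - 1038*(-27 + 2*(-1038))/(590 - 1571)) = √((-1170)² - 1038*(-27 - 2076)/(-981)) = √(1368900 - 1038*(-1/981)*(-2103)) = √(1368900 - 242546/109) = √(148967554/109) = √16237463386/109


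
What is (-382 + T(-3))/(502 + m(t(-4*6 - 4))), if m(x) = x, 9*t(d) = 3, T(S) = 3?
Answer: -1137/1507 ≈ -0.75448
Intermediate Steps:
t(d) = ⅓ (t(d) = (⅑)*3 = ⅓)
(-382 + T(-3))/(502 + m(t(-4*6 - 4))) = (-382 + 3)/(502 + ⅓) = -379/1507/3 = -379*3/1507 = -1137/1507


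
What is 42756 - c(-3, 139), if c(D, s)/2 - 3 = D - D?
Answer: 42750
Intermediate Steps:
c(D, s) = 6 (c(D, s) = 6 + 2*(D - D) = 6 + 2*0 = 6 + 0 = 6)
42756 - c(-3, 139) = 42756 - 1*6 = 42756 - 6 = 42750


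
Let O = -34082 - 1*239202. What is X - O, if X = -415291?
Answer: -142007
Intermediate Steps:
O = -273284 (O = -34082 - 239202 = -273284)
X - O = -415291 - 1*(-273284) = -415291 + 273284 = -142007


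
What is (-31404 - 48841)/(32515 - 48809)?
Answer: 80245/16294 ≈ 4.9248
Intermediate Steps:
(-31404 - 48841)/(32515 - 48809) = -80245/(-16294) = -80245*(-1/16294) = 80245/16294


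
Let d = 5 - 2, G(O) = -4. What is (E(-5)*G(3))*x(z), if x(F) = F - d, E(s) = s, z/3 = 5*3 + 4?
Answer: 1080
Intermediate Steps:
z = 57 (z = 3*(5*3 + 4) = 3*(15 + 4) = 3*19 = 57)
d = 3
x(F) = -3 + F (x(F) = F - 1*3 = F - 3 = -3 + F)
(E(-5)*G(3))*x(z) = (-5*(-4))*(-3 + 57) = 20*54 = 1080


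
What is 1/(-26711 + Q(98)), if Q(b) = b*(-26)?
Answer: -1/29259 ≈ -3.4178e-5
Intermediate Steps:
Q(b) = -26*b
1/(-26711 + Q(98)) = 1/(-26711 - 26*98) = 1/(-26711 - 2548) = 1/(-29259) = -1/29259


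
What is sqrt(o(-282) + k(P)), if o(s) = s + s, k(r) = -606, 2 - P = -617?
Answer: 3*I*sqrt(130) ≈ 34.205*I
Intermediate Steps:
P = 619 (P = 2 - 1*(-617) = 2 + 617 = 619)
o(s) = 2*s
sqrt(o(-282) + k(P)) = sqrt(2*(-282) - 606) = sqrt(-564 - 606) = sqrt(-1170) = 3*I*sqrt(130)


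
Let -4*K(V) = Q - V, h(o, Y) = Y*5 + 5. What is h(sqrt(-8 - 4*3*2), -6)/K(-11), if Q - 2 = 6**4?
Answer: 100/1309 ≈ 0.076394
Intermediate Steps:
Q = 1298 (Q = 2 + 6**4 = 2 + 1296 = 1298)
h(o, Y) = 5 + 5*Y (h(o, Y) = 5*Y + 5 = 5 + 5*Y)
K(V) = -649/2 + V/4 (K(V) = -(1298 - V)/4 = -649/2 + V/4)
h(sqrt(-8 - 4*3*2), -6)/K(-11) = (5 + 5*(-6))/(-649/2 + (1/4)*(-11)) = (5 - 30)/(-649/2 - 11/4) = -25/(-1309/4) = -25*(-4/1309) = 100/1309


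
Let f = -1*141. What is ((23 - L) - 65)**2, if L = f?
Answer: 9801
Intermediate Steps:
f = -141
L = -141
((23 - L) - 65)**2 = ((23 - 1*(-141)) - 65)**2 = ((23 + 141) - 65)**2 = (164 - 65)**2 = 99**2 = 9801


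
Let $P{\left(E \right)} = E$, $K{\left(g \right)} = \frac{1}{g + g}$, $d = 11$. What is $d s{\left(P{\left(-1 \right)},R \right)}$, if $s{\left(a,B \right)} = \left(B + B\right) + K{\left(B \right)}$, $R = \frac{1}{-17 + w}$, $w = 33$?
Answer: $\frac{715}{8} \approx 89.375$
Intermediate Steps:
$K{\left(g \right)} = \frac{1}{2 g}$
$R = \frac{1}{16}$ ($R = \frac{1}{-17 + 33} = \frac{1}{16} \approx 0.0625$)
$s{\left(a,B \right)} = \frac{1}{2 B} + 2 B$ ($s{\left(a,B \right)} = \left(B + B\right) + \frac{1}{2 B} = 2 B + \frac{1}{2 B} = \frac{1}{2 B} + 2 B$)
$d s{\left(P{\left(-1 \right)},R \right)} = 11 \left(\frac{\frac{1}{\frac{1}{16}}}{2} + 2 \cdot \frac{1}{16}\right) = 11 \left(\frac{1}{2} \cdot 16 + \frac{1}{8}\right) = 11 \left(8 + \frac{1}{8}\right) = 11 \cdot \frac{65}{8} = \frac{715}{8}$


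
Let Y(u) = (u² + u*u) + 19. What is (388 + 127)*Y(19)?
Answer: 381615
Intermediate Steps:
Y(u) = 19 + 2*u² (Y(u) = (u² + u²) + 19 = 2*u² + 19 = 19 + 2*u²)
(388 + 127)*Y(19) = (388 + 127)*(19 + 2*19²) = 515*(19 + 2*361) = 515*(19 + 722) = 515*741 = 381615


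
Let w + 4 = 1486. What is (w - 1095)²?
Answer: 149769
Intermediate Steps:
w = 1482 (w = -4 + 1486 = 1482)
(w - 1095)² = (1482 - 1095)² = 387² = 149769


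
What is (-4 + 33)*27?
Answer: 783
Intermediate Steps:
(-4 + 33)*27 = 29*27 = 783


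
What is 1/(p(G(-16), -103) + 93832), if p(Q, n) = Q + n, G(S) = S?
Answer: 1/93713 ≈ 1.0671e-5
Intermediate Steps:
1/(p(G(-16), -103) + 93832) = 1/((-16 - 103) + 93832) = 1/(-119 + 93832) = 1/93713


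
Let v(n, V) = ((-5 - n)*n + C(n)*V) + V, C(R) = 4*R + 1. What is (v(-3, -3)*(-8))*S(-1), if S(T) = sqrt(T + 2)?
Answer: -288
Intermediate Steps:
S(T) = sqrt(2 + T)
C(R) = 1 + 4*R
v(n, V) = V + V*(1 + 4*n) + n*(-5 - n) (v(n, V) = ((-5 - n)*n + (1 + 4*n)*V) + V = (n*(-5 - n) + V*(1 + 4*n)) + V = (V*(1 + 4*n) + n*(-5 - n)) + V = V + V*(1 + 4*n) + n*(-5 - n))
(v(-3, -3)*(-8))*S(-1) = ((-3 - 1*(-3)**2 - 5*(-3) - 3*(1 + 4*(-3)))*(-8))*sqrt(2 - 1) = ((-3 - 1*9 + 15 - 3*(1 - 12))*(-8))*sqrt(1) = ((-3 - 9 + 15 - 3*(-11))*(-8))*1 = ((-3 - 9 + 15 + 33)*(-8))*1 = (36*(-8))*1 = -288*1 = -288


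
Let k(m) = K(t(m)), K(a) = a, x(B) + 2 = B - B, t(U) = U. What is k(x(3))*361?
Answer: -722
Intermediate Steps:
x(B) = -2 (x(B) = -2 + (B - B) = -2 + 0 = -2)
k(m) = m
k(x(3))*361 = -2*361 = -722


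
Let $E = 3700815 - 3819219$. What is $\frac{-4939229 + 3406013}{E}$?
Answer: $\frac{127768}{9867} \approx 12.949$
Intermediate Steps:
$E = -118404$
$\frac{-4939229 + 3406013}{E} = \frac{-4939229 + 3406013}{-118404} = \left(-1533216\right) \left(- \frac{1}{118404}\right) = \frac{127768}{9867}$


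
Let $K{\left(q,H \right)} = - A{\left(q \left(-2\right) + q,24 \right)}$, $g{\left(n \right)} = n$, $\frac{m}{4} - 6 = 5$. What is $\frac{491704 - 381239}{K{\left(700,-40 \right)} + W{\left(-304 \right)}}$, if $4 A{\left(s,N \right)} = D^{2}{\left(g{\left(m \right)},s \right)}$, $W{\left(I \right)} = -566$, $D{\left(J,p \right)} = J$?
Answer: $- \frac{22093}{210} \approx -105.2$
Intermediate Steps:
$m = 44$ ($m = 24 + 4 \cdot 5 = 24 + 20 = 44$)
$A{\left(s,N \right)} = 484$ ($A{\left(s,N \right)} = \frac{44^{2}}{4} = \frac{1}{4} \cdot 1936 = 484$)
$K{\left(q,H \right)} = -484$ ($K{\left(q,H \right)} = \left(-1\right) 484 = -484$)
$\frac{491704 - 381239}{K{\left(700,-40 \right)} + W{\left(-304 \right)}} = \frac{491704 - 381239}{-484 - 566} = \frac{110465}{-1050} = 110465 \left(- \frac{1}{1050}\right) = - \frac{22093}{210}$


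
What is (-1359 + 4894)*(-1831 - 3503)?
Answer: -18855690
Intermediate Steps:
(-1359 + 4894)*(-1831 - 3503) = 3535*(-5334) = -18855690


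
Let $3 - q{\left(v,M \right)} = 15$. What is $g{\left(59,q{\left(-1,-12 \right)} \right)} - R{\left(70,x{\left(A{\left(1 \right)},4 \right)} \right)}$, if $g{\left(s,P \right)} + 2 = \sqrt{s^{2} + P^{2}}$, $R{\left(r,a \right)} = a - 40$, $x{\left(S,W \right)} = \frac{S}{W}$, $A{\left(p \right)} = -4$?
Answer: $39 + 5 \sqrt{145} \approx 99.208$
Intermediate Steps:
$q{\left(v,M \right)} = -12$ ($q{\left(v,M \right)} = 3 - 15 = -12$)
$R{\left(r,a \right)} = -40 + a$
$g{\left(s,P \right)} = -2 + \sqrt{P^{2} + s^{2}}$ ($g{\left(s,P \right)} = -2 + \sqrt{s^{2} + P^{2}} = -2 + \sqrt{P^{2} + s^{2}}$)
$g{\left(59,q{\left(-1,-12 \right)} \right)} - R{\left(70,x{\left(A{\left(1 \right)},4 \right)} \right)} = \left(-2 + \sqrt{\left(-12\right)^{2} + 59^{2}}\right) - \left(-40 - \frac{4}{4}\right) = \left(-2 + \sqrt{144 + 3481}\right) - \left(-40 - 1\right) = \left(-2 + \sqrt{3625}\right) - \left(-40 - 1\right) = \left(-2 + 5 \sqrt{145}\right) - -41 = \left(-2 + 5 \sqrt{145}\right) + 41 = 39 + 5 \sqrt{145}$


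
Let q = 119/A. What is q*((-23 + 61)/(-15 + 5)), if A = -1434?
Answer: 2261/7170 ≈ 0.31534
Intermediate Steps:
q = -119/1434 (q = 119/(-1434) = 119*(-1/1434) = -119/1434 ≈ -0.082985)
q*((-23 + 61)/(-15 + 5)) = -119*(-23 + 61)/(1434*(-15 + 5)) = -2261/(717*(-10)) = -2261*(-1)/(717*10) = -119/1434*(-19/5) = 2261/7170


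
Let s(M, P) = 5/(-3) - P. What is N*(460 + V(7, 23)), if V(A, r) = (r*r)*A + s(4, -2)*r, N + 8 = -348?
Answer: -4454272/3 ≈ -1.4848e+6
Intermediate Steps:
N = -356 (N = -8 - 348 = -356)
s(M, P) = -5/3 - P (s(M, P) = 5*(-⅓) - P = -5/3 - P)
V(A, r) = r/3 + A*r² (V(A, r) = (r*r)*A + (-5/3 - 1*(-2))*r = r²*A + (-5/3 + 2)*r = A*r² + r/3 = r/3 + A*r²)
N*(460 + V(7, 23)) = -356*(460 + 23*(⅓ + 7*23)) = -356*(460 + 23*(⅓ + 161)) = -356*(460 + 23*(484/3)) = -356*(460 + 11132/3) = -356*12512/3 = -4454272/3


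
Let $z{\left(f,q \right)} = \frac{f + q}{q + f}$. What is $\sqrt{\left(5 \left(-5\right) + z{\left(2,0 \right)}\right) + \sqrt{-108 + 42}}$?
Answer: $\sqrt{-24 + i \sqrt{66}} \approx 0.81784 + 4.9668 i$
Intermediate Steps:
$z{\left(f,q \right)} = 1$ ($z{\left(f,q \right)} = \frac{f + q}{f + q} = 1$)
$\sqrt{\left(5 \left(-5\right) + z{\left(2,0 \right)}\right) + \sqrt{-108 + 42}} = \sqrt{\left(5 \left(-5\right) + 1\right) + \sqrt{-108 + 42}} = \sqrt{\left(-25 + 1\right) + \sqrt{-66}} = \sqrt{-24 + i \sqrt{66}}$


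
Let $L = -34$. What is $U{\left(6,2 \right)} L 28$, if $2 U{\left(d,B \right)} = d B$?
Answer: $-5712$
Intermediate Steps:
$U{\left(d,B \right)} = \frac{B d}{2}$ ($U{\left(d,B \right)} = \frac{d B}{2} = \frac{B d}{2}$)
$U{\left(6,2 \right)} L 28 = \frac{1}{2} \cdot 2 \cdot 6 \left(-34\right) 28 = 6 \left(-34\right) 28 = \left(-204\right) 28 = -5712$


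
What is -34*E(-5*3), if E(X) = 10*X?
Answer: 5100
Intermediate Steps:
-34*E(-5*3) = -340*(-5*3) = -340*(-15) = -34*(-150) = 5100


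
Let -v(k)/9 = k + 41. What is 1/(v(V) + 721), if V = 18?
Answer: 1/190 ≈ 0.0052632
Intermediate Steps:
v(k) = -369 - 9*k (v(k) = -9*(k + 41) = -9*(41 + k) = -369 - 9*k)
1/(v(V) + 721) = 1/((-369 - 9*18) + 721) = 1/((-369 - 162) + 721) = 1/(-531 + 721) = 1/190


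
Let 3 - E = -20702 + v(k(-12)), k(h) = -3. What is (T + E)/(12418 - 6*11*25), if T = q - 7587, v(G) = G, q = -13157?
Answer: -9/2692 ≈ -0.0033432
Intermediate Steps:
E = 20708 (E = 3 - (-20702 - 3) = 3 - 1*(-20705) = 3 + 20705 = 20708)
T = -20744 (T = -13157 - 7587 = -20744)
(T + E)/(12418 - 6*11*25) = (-20744 + 20708)/(12418 - 6*11*25) = -36/(12418 - 66*25) = -36/(12418 - 1650) = -36/10768 = -36*1/10768 = -9/2692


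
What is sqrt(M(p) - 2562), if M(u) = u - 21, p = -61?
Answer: 2*I*sqrt(661) ≈ 51.42*I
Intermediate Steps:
M(u) = -21 + u
sqrt(M(p) - 2562) = sqrt((-21 - 61) - 2562) = sqrt(-82 - 2562) = sqrt(-2644) = 2*I*sqrt(661)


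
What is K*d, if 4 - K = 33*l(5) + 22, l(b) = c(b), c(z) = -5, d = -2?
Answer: -294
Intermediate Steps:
l(b) = -5
K = 147 (K = 4 - (33*(-5) + 22) = 4 - (-165 + 22) = 4 - 1*(-143) = 4 + 143 = 147)
K*d = 147*(-2) = -294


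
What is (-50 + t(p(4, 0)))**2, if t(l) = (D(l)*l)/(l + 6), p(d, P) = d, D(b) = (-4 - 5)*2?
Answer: 81796/25 ≈ 3271.8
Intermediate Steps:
D(b) = -18 (D(b) = -9*2 = -18)
t(l) = -18*l/(6 + l) (t(l) = (-18*l)/(l + 6) = (-18*l)/(6 + l) = -18*l/(6 + l))
(-50 + t(p(4, 0)))**2 = (-50 - 18*4/(6 + 4))**2 = (-50 - 18*4/10)**2 = (-50 - 18*4*1/10)**2 = (-50 - 36/5)**2 = (-286/5)**2 = 81796/25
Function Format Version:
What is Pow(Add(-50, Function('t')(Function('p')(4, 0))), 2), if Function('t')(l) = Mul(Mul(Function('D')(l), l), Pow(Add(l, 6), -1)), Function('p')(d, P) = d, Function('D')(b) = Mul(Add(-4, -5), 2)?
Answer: Rational(81796, 25) ≈ 3271.8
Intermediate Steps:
Function('D')(b) = -18 (Function('D')(b) = Mul(-9, 2) = -18)
Function('t')(l) = Mul(-18, l, Pow(Add(6, l), -1)) (Function('t')(l) = Mul(Mul(-18, l), Pow(Add(l, 6), -1)) = Mul(Mul(-18, l), Pow(Add(6, l), -1)) = Mul(-18, l, Pow(Add(6, l), -1)))
Pow(Add(-50, Function('t')(Function('p')(4, 0))), 2) = Pow(Add(-50, Mul(-18, 4, Pow(Add(6, 4), -1))), 2) = Pow(Add(-50, Mul(-18, 4, Pow(10, -1))), 2) = Pow(Add(-50, Mul(-18, 4, Rational(1, 10))), 2) = Pow(Add(-50, Rational(-36, 5)), 2) = Pow(Rational(-286, 5), 2) = Rational(81796, 25)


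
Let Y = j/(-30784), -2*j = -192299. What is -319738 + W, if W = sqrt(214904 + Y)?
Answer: -319738 + sqrt(12728238520426)/7696 ≈ -3.1927e+5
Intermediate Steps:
j = 192299/2 (j = -1/2*(-192299) = 192299/2 ≈ 96150.)
Y = -192299/61568 (Y = (192299/2)/(-30784) = (192299/2)*(-1/30784) = -192299/61568 ≈ -3.1234)
W = sqrt(12728238520426)/7696 (W = sqrt(214904 - 192299/61568) = sqrt(13231017173/61568) = sqrt(12728238520426)/7696 ≈ 463.57)
-319738 + W = -319738 + sqrt(12728238520426)/7696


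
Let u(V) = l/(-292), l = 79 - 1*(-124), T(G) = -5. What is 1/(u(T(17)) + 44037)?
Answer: 292/12858601 ≈ 2.2709e-5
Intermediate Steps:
l = 203 (l = 79 + 124 = 203)
u(V) = -203/292 (u(V) = 203/(-292) = 203*(-1/292) = -203/292)
1/(u(T(17)) + 44037) = 1/(-203/292 + 44037) = 1/(12858601/292) = 292/12858601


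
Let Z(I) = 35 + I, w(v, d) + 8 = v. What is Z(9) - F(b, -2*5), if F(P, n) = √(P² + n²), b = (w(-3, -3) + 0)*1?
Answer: 44 - √221 ≈ 29.134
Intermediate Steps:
w(v, d) = -8 + v
b = -11 (b = ((-8 - 3) + 0)*1 = (-11 + 0)*1 = -11*1 = -11)
Z(9) - F(b, -2*5) = (35 + 9) - √((-11)² + (-2*5)²) = 44 - √(121 + (-10)²) = 44 - √(121 + 100) = 44 - √221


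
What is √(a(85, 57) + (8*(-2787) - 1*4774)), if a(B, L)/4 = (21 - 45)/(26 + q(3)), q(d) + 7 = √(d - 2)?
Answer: I*√676870/5 ≈ 164.54*I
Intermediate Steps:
q(d) = -7 + √(-2 + d) (q(d) = -7 + √(d - 2) = -7 + √(-2 + d))
a(B, L) = -24/5 (a(B, L) = 4*((21 - 45)/(26 + (-7 + √(-2 + 3)))) = 4*(-24/(26 + (-7 + √1))) = 4*(-24/(26 + (-7 + 1))) = 4*(-24/(26 - 6)) = 4*(-24/20) = 4*(-24*1/20) = 4*(-6/5) = -24/5)
√(a(85, 57) + (8*(-2787) - 1*4774)) = √(-24/5 + (8*(-2787) - 1*4774)) = √(-24/5 + (-22296 - 4774)) = √(-24/5 - 27070) = √(-135374/5) = I*√676870/5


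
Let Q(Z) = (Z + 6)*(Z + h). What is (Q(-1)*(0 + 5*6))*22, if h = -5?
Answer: -19800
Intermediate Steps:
Q(Z) = (-5 + Z)*(6 + Z) (Q(Z) = (Z + 6)*(Z - 5) = (6 + Z)*(-5 + Z) = (-5 + Z)*(6 + Z))
(Q(-1)*(0 + 5*6))*22 = ((-30 - 1 + (-1)**2)*(0 + 5*6))*22 = ((-30 - 1 + 1)*(0 + 30))*22 = -30*30*22 = -900*22 = -19800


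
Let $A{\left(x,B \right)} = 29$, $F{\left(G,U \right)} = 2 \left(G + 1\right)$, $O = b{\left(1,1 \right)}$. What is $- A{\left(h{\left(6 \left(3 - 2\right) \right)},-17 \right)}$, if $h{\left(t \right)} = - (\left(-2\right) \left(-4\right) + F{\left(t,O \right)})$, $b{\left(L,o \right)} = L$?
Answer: $-29$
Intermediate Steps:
$O = 1$
$F{\left(G,U \right)} = 2 + 2 G$ ($F{\left(G,U \right)} = 2 \left(1 + G\right) = 2 + 2 G$)
$h{\left(t \right)} = -10 - 2 t$ ($h{\left(t \right)} = - (\left(-2\right) \left(-4\right) + \left(2 + 2 t\right)) = - (8 + \left(2 + 2 t\right)) = - (10 + 2 t) = -10 - 2 t$)
$- A{\left(h{\left(6 \left(3 - 2\right) \right)},-17 \right)} = \left(-1\right) 29 = -29$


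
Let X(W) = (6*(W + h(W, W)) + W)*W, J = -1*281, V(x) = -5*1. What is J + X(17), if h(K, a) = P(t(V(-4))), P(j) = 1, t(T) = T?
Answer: 1844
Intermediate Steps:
V(x) = -5
J = -281
h(K, a) = 1
X(W) = W*(6 + 7*W) (X(W) = (6*(W + 1) + W)*W = (6*(1 + W) + W)*W = ((6 + 6*W) + W)*W = (6 + 7*W)*W = W*(6 + 7*W))
J + X(17) = -281 + 17*(6 + 7*17) = -281 + 17*(6 + 119) = -281 + 17*125 = -281 + 2125 = 1844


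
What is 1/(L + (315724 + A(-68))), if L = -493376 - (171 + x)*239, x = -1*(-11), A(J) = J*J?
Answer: -1/216526 ≈ -4.6184e-6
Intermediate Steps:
A(J) = J**2
x = 11
L = -536874 (L = -493376 - (171 + 11)*239 = -493376 - 182*239 = -493376 - 1*43498 = -493376 - 43498 = -536874)
1/(L + (315724 + A(-68))) = 1/(-536874 + (315724 + (-68)**2)) = 1/(-536874 + (315724 + 4624)) = 1/(-536874 + 320348) = 1/(-216526) = -1/216526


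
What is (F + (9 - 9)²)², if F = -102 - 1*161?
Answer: 69169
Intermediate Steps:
F = -263 (F = -102 - 161 = -263)
(F + (9 - 9)²)² = (-263 + (9 - 9)²)² = (-263 + 0²)² = (-263 + 0)² = (-263)² = 69169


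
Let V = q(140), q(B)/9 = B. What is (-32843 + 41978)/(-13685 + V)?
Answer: -261/355 ≈ -0.73521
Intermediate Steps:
q(B) = 9*B
V = 1260 (V = 9*140 = 1260)
(-32843 + 41978)/(-13685 + V) = (-32843 + 41978)/(-13685 + 1260) = 9135/(-12425) = 9135*(-1/12425) = -261/355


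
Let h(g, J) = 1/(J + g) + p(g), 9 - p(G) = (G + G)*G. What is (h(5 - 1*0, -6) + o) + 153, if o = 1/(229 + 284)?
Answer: 56944/513 ≈ 111.00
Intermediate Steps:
p(G) = 9 - 2*G² (p(G) = 9 - (G + G)*G = 9 - 2*G*G = 9 - 2*G²)
h(g, J) = 9 + 1/(J + g) - 2*g² (h(g, J) = 1/(J + g) + (9 - 2*g²) = 9 + 1/(J + g) - 2*g²)
o = 1/513 ≈ 0.0019493
(h(5 - 1*0, -6) + o) + 153 = ((1 - 1*(-6)*(-9 + 2*(5 - 1*0)²) - (5 - 1*0)*(-9 + 2*(5 - 1*0)²))/(-6 + (5 - 1*0)) + 1/513) + 153 = ((1 - 1*(-6)*(-9 + 2*(5 + 0)²) - (5 + 0)*(-9 + 2*(5 + 0)²))/(-6 + (5 + 0)) + 1/513) + 153 = ((1 - 1*(-6)*(-9 + 2*5²) - 1*5*(-9 + 2*5²))/(-6 + 5) + 1/513) + 153 = ((1 - 1*(-6)*(-9 + 2*25) - 1*5*(-9 + 2*25))/(-1) + 1/513) + 153 = (-(1 - 1*(-6)*(-9 + 50) - 1*5*(-9 + 50)) + 1/513) + 153 = (-(1 - 1*(-6)*41 - 1*5*41) + 1/513) + 153 = (-(1 + 246 - 205) + 1/513) + 153 = (-1*42 + 1/513) + 153 = (-42 + 1/513) + 153 = -21545/513 + 153 = 56944/513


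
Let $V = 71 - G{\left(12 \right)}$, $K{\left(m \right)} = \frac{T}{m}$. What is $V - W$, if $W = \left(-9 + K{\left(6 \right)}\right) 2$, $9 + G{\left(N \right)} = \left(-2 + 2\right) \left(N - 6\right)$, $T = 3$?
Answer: $97$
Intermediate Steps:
$K{\left(m \right)} = \frac{3}{m}$
$G{\left(N \right)} = -9$ ($G{\left(N \right)} = -9 + \left(-2 + 2\right) \left(N - 6\right) = -9 + 0 \left(-6 + N\right) = -9 + 0 = -9$)
$V = 80$ ($V = 71 - -9 = 71 + 9 = 80$)
$W = -17$ ($W = \left(-9 + \frac{3}{6}\right) 2 = \left(-9 + 3 \cdot \frac{1}{6}\right) 2 = \left(-9 + \frac{1}{2}\right) 2 = \left(- \frac{17}{2}\right) 2 = -17$)
$V - W = 80 - -17 = 80 + 17 = 97$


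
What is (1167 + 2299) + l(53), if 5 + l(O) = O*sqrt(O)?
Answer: 3461 + 53*sqrt(53) ≈ 3846.8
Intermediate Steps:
l(O) = -5 + O**(3/2) (l(O) = -5 + O*sqrt(O) = -5 + O**(3/2))
(1167 + 2299) + l(53) = (1167 + 2299) + (-5 + 53**(3/2)) = 3466 + (-5 + 53*sqrt(53)) = 3461 + 53*sqrt(53)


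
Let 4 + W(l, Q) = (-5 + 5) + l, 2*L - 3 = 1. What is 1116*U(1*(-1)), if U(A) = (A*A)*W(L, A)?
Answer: -2232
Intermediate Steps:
L = 2 (L = 3/2 + (1/2)*1 = 3/2 + 1/2 = 2)
W(l, Q) = -4 + l (W(l, Q) = -4 + ((-5 + 5) + l) = -4 + (0 + l) = -4 + l)
U(A) = -2*A**2 (U(A) = (A*A)*(-4 + 2) = A**2*(-2) = -2*A**2)
1116*U(1*(-1)) = 1116*(-2*1**2) = 1116*(-2*(-1)**2) = 1116*(-2*1) = 1116*(-2) = -2232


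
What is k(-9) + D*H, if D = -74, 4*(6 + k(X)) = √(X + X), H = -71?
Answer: 5248 + 3*I*√2/4 ≈ 5248.0 + 1.0607*I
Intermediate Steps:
k(X) = -6 + √2*√X/4 (k(X) = -6 + √(X + X)/4 = -6 + √(2*X)/4 = -6 + (√2*√X)/4 = -6 + √2*√X/4)
k(-9) + D*H = (-6 + √2*√(-9)/4) - 74*(-71) = (-6 + √2*(3*I)/4) + 5254 = (-6 + 3*I*√2/4) + 5254 = 5248 + 3*I*√2/4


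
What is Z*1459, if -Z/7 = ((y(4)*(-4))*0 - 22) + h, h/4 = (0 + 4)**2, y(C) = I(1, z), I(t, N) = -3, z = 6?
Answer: -428946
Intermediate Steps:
y(C) = -3
h = 64 (h = 4*(0 + 4)**2 = 4*4**2 = 4*16 = 64)
Z = -294 (Z = -7*((-3*(-4)*0 - 22) + 64) = -7*((12*0 - 22) + 64) = -7*((0 - 22) + 64) = -7*(-22 + 64) = -7*42 = -294)
Z*1459 = -294*1459 = -428946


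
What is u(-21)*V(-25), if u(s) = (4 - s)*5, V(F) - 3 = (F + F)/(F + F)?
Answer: 500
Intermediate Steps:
V(F) = 4 (V(F) = 3 + (F + F)/(F + F) = 3 + (2*F)/((2*F)) = 3 + (2*F)*(1/(2*F)) = 3 + 1 = 4)
u(s) = 20 - 5*s
u(-21)*V(-25) = (20 - 5*(-21))*4 = (20 + 105)*4 = 125*4 = 500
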